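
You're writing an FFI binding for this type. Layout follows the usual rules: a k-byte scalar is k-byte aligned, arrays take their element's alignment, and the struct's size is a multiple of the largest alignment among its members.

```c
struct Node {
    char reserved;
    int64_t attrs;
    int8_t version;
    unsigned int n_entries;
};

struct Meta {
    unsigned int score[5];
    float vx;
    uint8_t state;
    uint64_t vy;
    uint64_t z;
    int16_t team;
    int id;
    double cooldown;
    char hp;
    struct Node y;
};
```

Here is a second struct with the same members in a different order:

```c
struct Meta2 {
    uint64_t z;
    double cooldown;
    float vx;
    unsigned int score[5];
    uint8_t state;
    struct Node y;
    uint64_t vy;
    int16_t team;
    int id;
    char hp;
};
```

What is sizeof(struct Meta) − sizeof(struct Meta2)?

Node: @0: reserved [1B, align 1] → 1; +7 pad (align 8); @8: attrs [8B, align 8] → 16; @16: version [1B, align 1] → 17; +3 pad (align 4); @20: n_entries [4B, align 4] → 24; size 24, align 8
@0: score [20B, align 4] → 20
@20: vx [4B, align 4] → 24
@24: state [1B, align 1] → 25
+7 pad (align 8)
@32: vy [8B, align 8] → 40
@40: z [8B, align 8] → 48
@48: team [2B, align 2] → 50
+2 pad (align 4)
@52: id [4B, align 4] → 56
@56: cooldown [8B, align 8] → 64
@64: hp [1B, align 1] → 65
+7 pad (align 8)
@72: y [24B, align 8] → 96
size 96, align 8
— Meta2 —
@0: z [8B, align 8] → 8
@8: cooldown [8B, align 8] → 16
@16: vx [4B, align 4] → 20
@20: score [20B, align 4] → 40
@40: state [1B, align 1] → 41
+7 pad (align 8)
@48: y [24B, align 8] → 72
@72: vy [8B, align 8] → 80
@80: team [2B, align 2] → 82
+2 pad (align 4)
@84: id [4B, align 4] → 88
@88: hp [1B, align 1] → 89
+7 tail pad (align 8)
size 96, align 8
96 − 96 = 0

0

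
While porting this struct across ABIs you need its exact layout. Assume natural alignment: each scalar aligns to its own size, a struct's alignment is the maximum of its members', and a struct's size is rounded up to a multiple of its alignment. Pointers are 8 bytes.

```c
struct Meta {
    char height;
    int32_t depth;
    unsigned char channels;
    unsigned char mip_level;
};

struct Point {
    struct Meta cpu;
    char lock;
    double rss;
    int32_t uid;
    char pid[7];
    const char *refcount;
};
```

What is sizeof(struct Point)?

48 bytes

Meta: 0..1  height  (1B, 1-aligned); 1..4  -- padding (3B); 4..8  depth  (4B, 4-aligned); 8..9  channels  (1B, 1-aligned); 9..10  mip_level  (1B, 1-aligned); 10..12  -- tail padding (2B); sizeof = 12, alignof = 4
0..12  cpu  (12B, 4-aligned)
12..13  lock  (1B, 1-aligned)
13..16  -- padding (3B)
16..24  rss  (8B, 8-aligned)
24..28  uid  (4B, 4-aligned)
28..35  pid  (7B, 1-aligned)
35..40  -- padding (5B)
40..48  refcount  (8B, 8-aligned)
sizeof = 48, alignof = 8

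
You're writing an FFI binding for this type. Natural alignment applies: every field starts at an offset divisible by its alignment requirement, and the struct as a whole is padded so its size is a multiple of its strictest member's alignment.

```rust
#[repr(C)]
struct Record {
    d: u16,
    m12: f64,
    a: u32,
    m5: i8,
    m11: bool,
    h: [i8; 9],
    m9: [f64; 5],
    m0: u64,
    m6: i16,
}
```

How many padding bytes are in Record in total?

13

d at 0 (size 2, align 2) → ends 2
pad 6 to align 8 for m12
m12 at 8 (size 8, align 8) → ends 16
a at 16 (size 4, align 4) → ends 20
m5 at 20 (size 1, align 1) → ends 21
m11 at 21 (size 1, align 1) → ends 22
h at 22 (size 9, align 1) → ends 31
pad 1 to align 8 for m9
m9 at 32 (size 40, align 8) → ends 72
m0 at 72 (size 8, align 8) → ends 80
m6 at 80 (size 2, align 2) → ends 82
tail pad 6 to reach multiple of 8
total 88 bytes, alignment 8
data bytes 75, size 88 → padding 13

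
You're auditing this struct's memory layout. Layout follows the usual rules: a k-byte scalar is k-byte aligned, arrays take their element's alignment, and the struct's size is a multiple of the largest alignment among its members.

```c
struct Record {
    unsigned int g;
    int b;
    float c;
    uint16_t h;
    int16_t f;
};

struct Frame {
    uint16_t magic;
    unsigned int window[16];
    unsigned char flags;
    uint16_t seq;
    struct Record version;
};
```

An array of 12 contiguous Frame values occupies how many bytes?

1056

Record: @0: g [4B, align 4] → 4; @4: b [4B, align 4] → 8; @8: c [4B, align 4] → 12; @12: h [2B, align 2] → 14; @14: f [2B, align 2] → 16; size 16, align 4
@0: magic [2B, align 2] → 2
+2 pad (align 4)
@4: window [64B, align 4] → 68
@68: flags [1B, align 1] → 69
+1 pad (align 2)
@70: seq [2B, align 2] → 72
@72: version [16B, align 4] → 88
size 88, align 4
array of 12: 12 × 88 = 1056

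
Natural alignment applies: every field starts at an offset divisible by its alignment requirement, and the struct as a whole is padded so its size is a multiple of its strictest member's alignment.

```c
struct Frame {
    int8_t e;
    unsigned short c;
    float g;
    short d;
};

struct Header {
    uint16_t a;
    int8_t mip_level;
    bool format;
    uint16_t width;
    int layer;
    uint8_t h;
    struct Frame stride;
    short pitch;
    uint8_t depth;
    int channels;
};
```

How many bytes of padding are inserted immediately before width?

0

Frame: e at 0 (size 1, align 1) → ends 1; pad 1 to align 2 for c; c at 2 (size 2, align 2) → ends 4; g at 4 (size 4, align 4) → ends 8; d at 8 (size 2, align 2) → ends 10; tail pad 2 to reach multiple of 4; total 12 bytes, alignment 4
a at 0 (size 2, align 2) → ends 2
mip_level at 2 (size 1, align 1) → ends 3
format at 3 (size 1, align 1) → ends 4
width at 4 (size 2, align 2) → ends 6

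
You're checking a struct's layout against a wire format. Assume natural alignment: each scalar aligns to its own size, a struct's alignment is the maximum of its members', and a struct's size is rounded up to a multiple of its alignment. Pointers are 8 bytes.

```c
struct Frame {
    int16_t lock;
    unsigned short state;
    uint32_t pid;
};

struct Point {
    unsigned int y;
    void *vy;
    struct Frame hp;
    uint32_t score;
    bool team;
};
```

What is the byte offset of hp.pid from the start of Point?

20

Frame: lock at 0 (size 2, align 2) → ends 2; state at 2 (size 2, align 2) → ends 4; pid at 4 (size 4, align 4) → ends 8; total 8 bytes, alignment 4
y at 0 (size 4, align 4) → ends 4
pad 4 to align 8 for vy
vy at 8 (size 8, align 8) → ends 16
hp at 16 (size 8, align 4) → ends 24
within Frame: pid at 4
16 + 4 = 20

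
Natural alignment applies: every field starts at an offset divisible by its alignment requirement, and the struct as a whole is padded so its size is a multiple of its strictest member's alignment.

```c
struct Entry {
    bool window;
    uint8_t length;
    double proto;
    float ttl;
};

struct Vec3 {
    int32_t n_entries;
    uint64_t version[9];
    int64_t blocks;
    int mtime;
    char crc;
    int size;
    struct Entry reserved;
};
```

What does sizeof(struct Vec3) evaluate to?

Entry: @0: window [1B, align 1] → 1; @1: length [1B, align 1] → 2; +6 pad (align 8); @8: proto [8B, align 8] → 16; @16: ttl [4B, align 4] → 20; +4 tail pad (align 8); size 24, align 8
@0: n_entries [4B, align 4] → 4
+4 pad (align 8)
@8: version [72B, align 8] → 80
@80: blocks [8B, align 8] → 88
@88: mtime [4B, align 4] → 92
@92: crc [1B, align 1] → 93
+3 pad (align 4)
@96: size [4B, align 4] → 100
+4 pad (align 8)
@104: reserved [24B, align 8] → 128
size 128, align 8

128 bytes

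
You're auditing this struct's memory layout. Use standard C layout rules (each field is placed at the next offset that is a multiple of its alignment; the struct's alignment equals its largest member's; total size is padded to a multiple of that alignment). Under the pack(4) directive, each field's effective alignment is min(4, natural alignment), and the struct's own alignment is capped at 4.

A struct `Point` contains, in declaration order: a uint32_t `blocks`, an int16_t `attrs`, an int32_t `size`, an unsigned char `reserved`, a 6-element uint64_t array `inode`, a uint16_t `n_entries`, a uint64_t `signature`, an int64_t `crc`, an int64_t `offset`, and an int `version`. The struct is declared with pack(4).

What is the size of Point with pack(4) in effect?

96

blocks at 0 (size 4, align 4) → ends 4
attrs at 4 (size 2, align 2) → ends 6
pad 2 to align 4 for size
size at 8 (size 4, align 4) → ends 12
reserved at 12 (size 1, align 1) → ends 13
pad 3 to align 4 for inode
inode at 16 (size 48, align 4) → ends 64
n_entries at 64 (size 2, align 2) → ends 66
pad 2 to align 4 for signature
signature at 68 (size 8, align 4) → ends 76
crc at 76 (size 8, align 4) → ends 84
offset at 84 (size 8, align 4) → ends 92
version at 92 (size 4, align 4) → ends 96
total 96 bytes, alignment 4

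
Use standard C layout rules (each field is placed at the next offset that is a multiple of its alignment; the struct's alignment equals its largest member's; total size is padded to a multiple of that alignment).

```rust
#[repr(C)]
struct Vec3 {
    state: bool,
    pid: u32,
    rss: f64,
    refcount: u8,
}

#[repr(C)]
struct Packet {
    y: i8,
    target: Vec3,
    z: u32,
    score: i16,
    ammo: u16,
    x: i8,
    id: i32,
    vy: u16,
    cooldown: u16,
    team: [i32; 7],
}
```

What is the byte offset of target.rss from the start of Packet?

16

Vec3: state at 0 (size 1, align 1) → ends 1; pad 3 to align 4 for pid; pid at 4 (size 4, align 4) → ends 8; rss at 8 (size 8, align 8) → ends 16; refcount at 16 (size 1, align 1) → ends 17; tail pad 7 to reach multiple of 8; total 24 bytes, alignment 8
y at 0 (size 1, align 1) → ends 1
pad 7 to align 8 for target
target at 8 (size 24, align 8) → ends 32
within Vec3: rss at 8
8 + 8 = 16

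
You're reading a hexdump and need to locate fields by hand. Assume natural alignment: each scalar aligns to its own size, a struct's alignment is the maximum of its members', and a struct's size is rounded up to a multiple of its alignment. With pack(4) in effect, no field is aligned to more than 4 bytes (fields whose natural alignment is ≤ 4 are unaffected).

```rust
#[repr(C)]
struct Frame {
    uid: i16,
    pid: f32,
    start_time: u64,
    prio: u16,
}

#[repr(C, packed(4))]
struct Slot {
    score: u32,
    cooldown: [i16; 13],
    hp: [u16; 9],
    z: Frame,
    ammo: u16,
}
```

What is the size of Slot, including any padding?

76 bytes

Frame: uid at 0 (size 2, align 2) → ends 2; pad 2 to align 4 for pid; pid at 4 (size 4, align 4) → ends 8; start_time at 8 (size 8, align 8) → ends 16; prio at 16 (size 2, align 2) → ends 18; tail pad 6 to reach multiple of 8; total 24 bytes, alignment 8
score at 0 (size 4, align 4) → ends 4
cooldown at 4 (size 26, align 2) → ends 30
hp at 30 (size 18, align 2) → ends 48
z at 48 (size 24, align 4) → ends 72
ammo at 72 (size 2, align 2) → ends 74
tail pad 2 to reach multiple of 4
total 76 bytes, alignment 4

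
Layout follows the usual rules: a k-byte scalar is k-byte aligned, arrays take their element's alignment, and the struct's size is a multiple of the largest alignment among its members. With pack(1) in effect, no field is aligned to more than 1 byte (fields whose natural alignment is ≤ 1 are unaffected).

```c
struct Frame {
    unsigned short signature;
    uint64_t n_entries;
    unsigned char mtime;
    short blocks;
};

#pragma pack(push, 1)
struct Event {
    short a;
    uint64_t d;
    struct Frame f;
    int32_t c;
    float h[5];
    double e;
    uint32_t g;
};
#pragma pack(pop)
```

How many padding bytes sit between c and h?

Frame: @0: signature [2B, align 2] → 2; +6 pad (align 8); @8: n_entries [8B, align 8] → 16; @16: mtime [1B, align 1] → 17; +1 pad (align 2); @18: blocks [2B, align 2] → 20; +4 tail pad (align 8); size 24, align 8
@0: a [2B, align 1] → 2
@2: d [8B, align 1] → 10
@10: f [24B, align 1] → 34
@34: c [4B, align 1] → 38
@38: h [20B, align 1] → 58

0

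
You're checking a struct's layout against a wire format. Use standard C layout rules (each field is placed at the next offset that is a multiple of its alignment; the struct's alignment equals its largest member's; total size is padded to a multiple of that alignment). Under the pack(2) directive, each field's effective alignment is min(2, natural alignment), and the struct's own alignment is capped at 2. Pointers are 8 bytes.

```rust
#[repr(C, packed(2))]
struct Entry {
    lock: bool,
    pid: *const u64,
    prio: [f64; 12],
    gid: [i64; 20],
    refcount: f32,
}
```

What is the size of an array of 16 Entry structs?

lock at 0 (size 1, align 1) → ends 1
pad 1 to align 2 for pid
pid at 2 (size 8, align 2) → ends 10
prio at 10 (size 96, align 2) → ends 106
gid at 106 (size 160, align 2) → ends 266
refcount at 266 (size 4, align 2) → ends 270
total 270 bytes, alignment 2
array of 16: 16 × 270 = 4320

4320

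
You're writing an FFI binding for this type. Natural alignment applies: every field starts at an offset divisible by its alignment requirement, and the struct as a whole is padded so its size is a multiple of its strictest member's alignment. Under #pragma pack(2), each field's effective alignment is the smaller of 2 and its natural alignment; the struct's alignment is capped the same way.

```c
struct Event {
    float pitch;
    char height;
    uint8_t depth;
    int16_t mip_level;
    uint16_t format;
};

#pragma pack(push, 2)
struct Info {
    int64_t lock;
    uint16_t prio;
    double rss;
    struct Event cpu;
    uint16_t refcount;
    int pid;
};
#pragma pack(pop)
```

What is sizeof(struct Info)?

36

Event: 0..4  pitch  (4B, 4-aligned); 4..5  height  (1B, 1-aligned); 5..6  depth  (1B, 1-aligned); 6..8  mip_level  (2B, 2-aligned); 8..10  format  (2B, 2-aligned); 10..12  -- tail padding (2B); sizeof = 12, alignof = 4
0..8  lock  (8B, 2-aligned)
8..10  prio  (2B, 2-aligned)
10..18  rss  (8B, 2-aligned)
18..30  cpu  (12B, 2-aligned)
30..32  refcount  (2B, 2-aligned)
32..36  pid  (4B, 2-aligned)
sizeof = 36, alignof = 2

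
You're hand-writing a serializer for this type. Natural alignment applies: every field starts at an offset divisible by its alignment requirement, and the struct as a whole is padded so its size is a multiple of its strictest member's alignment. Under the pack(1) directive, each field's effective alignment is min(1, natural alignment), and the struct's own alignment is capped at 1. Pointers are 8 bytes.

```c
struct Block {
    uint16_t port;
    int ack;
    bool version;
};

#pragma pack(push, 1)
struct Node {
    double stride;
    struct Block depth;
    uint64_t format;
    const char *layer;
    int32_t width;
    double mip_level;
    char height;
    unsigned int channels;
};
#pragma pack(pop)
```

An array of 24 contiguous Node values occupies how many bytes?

1272

Block: 0..2  port  (2B, 2-aligned); 2..4  -- padding (2B); 4..8  ack  (4B, 4-aligned); 8..9  version  (1B, 1-aligned); 9..12  -- tail padding (3B); sizeof = 12, alignof = 4
0..8  stride  (8B, 1-aligned)
8..20  depth  (12B, 1-aligned)
20..28  format  (8B, 1-aligned)
28..36  layer  (8B, 1-aligned)
36..40  width  (4B, 1-aligned)
40..48  mip_level  (8B, 1-aligned)
48..49  height  (1B, 1-aligned)
49..53  channels  (4B, 1-aligned)
sizeof = 53, alignof = 1
array of 24: 24 × 53 = 1272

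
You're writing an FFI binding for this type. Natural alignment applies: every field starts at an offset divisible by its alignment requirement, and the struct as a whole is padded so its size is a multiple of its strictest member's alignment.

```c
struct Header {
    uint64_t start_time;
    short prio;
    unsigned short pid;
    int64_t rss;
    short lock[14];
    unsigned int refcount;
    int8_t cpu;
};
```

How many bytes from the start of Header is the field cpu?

start_time at 0 (size 8, align 8) → ends 8
prio at 8 (size 2, align 2) → ends 10
pid at 10 (size 2, align 2) → ends 12
pad 4 to align 8 for rss
rss at 16 (size 8, align 8) → ends 24
lock at 24 (size 28, align 2) → ends 52
refcount at 52 (size 4, align 4) → ends 56
cpu at 56 (size 1, align 1) → ends 57

56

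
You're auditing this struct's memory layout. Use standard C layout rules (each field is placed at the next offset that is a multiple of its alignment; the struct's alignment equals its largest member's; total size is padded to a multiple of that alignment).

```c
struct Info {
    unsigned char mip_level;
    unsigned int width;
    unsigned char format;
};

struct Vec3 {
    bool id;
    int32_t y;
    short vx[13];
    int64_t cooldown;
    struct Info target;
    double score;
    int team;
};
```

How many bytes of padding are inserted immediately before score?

4

Info: mip_level at 0 (size 1, align 1) → ends 1; pad 3 to align 4 for width; width at 4 (size 4, align 4) → ends 8; format at 8 (size 1, align 1) → ends 9; tail pad 3 to reach multiple of 4; total 12 bytes, alignment 4
id at 0 (size 1, align 1) → ends 1
pad 3 to align 4 for y
y at 4 (size 4, align 4) → ends 8
vx at 8 (size 26, align 2) → ends 34
pad 6 to align 8 for cooldown
cooldown at 40 (size 8, align 8) → ends 48
target at 48 (size 12, align 4) → ends 60
pad 4 to align 8 for score
score at 64 (size 8, align 8) → ends 72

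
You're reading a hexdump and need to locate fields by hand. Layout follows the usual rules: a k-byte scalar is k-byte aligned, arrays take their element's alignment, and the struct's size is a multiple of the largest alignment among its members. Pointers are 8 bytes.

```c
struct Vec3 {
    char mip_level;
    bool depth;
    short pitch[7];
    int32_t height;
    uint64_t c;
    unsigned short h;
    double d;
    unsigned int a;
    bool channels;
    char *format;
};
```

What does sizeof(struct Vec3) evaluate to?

0..1  mip_level  (1B, 1-aligned)
1..2  depth  (1B, 1-aligned)
2..16  pitch  (14B, 2-aligned)
16..20  height  (4B, 4-aligned)
20..24  -- padding (4B)
24..32  c  (8B, 8-aligned)
32..34  h  (2B, 2-aligned)
34..40  -- padding (6B)
40..48  d  (8B, 8-aligned)
48..52  a  (4B, 4-aligned)
52..53  channels  (1B, 1-aligned)
53..56  -- padding (3B)
56..64  format  (8B, 8-aligned)
sizeof = 64, alignof = 8

64 bytes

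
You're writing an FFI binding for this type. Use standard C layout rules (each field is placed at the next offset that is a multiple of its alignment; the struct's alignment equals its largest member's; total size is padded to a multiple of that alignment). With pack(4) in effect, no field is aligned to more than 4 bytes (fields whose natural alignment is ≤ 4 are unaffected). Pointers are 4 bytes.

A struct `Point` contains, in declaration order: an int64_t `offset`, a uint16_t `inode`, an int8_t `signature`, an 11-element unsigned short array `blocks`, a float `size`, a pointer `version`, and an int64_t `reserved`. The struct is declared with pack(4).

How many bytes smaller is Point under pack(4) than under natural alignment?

4

natural layout:
  offset at 0 (size 8, align 8) → ends 8
  inode at 8 (size 2, align 2) → ends 10
  signature at 10 (size 1, align 1) → ends 11
  pad 1 to align 2 for blocks
  blocks at 12 (size 22, align 2) → ends 34
  pad 2 to align 4 for size
  size at 36 (size 4, align 4) → ends 40
  version at 40 (size 4, align 4) → ends 44
  pad 4 to align 8 for reserved
  reserved at 48 (size 8, align 8) → ends 56
  total 56 bytes, alignment 8
packed(4) layout:
  offset at 0 (size 8, align 4) → ends 8
  inode at 8 (size 2, align 2) → ends 10
  signature at 10 (size 1, align 1) → ends 11
  pad 1 to align 2 for blocks
  blocks at 12 (size 22, align 2) → ends 34
  pad 2 to align 4 for size
  size at 36 (size 4, align 4) → ends 40
  version at 40 (size 4, align 4) → ends 44
  reserved at 44 (size 8, align 4) → ends 52
  total 52 bytes, alignment 4
56 − 52 = 4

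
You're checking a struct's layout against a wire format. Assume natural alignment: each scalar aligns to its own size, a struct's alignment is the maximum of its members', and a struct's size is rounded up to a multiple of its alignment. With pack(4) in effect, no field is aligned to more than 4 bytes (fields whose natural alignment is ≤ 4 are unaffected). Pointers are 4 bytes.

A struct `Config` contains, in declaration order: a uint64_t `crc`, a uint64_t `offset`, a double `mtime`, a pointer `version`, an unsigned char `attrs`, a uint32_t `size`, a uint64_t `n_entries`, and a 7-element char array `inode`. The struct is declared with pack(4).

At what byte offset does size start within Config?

32

0..8  crc  (8B, 4-aligned)
8..16  offset  (8B, 4-aligned)
16..24  mtime  (8B, 4-aligned)
24..28  version  (4B, 4-aligned)
28..29  attrs  (1B, 1-aligned)
29..32  -- padding (3B)
32..36  size  (4B, 4-aligned)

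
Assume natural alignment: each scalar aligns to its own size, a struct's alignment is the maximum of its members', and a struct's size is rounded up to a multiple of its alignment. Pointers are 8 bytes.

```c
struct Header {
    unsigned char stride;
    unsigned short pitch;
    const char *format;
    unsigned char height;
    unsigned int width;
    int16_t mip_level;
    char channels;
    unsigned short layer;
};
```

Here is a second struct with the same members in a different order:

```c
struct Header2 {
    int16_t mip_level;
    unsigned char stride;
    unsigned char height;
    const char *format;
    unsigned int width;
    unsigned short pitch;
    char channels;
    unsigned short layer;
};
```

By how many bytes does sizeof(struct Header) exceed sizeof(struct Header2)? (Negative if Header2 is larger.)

0

0..1  stride  (1B, 1-aligned)
1..2  -- padding (1B)
2..4  pitch  (2B, 2-aligned)
4..8  -- padding (4B)
8..16  format  (8B, 8-aligned)
16..17  height  (1B, 1-aligned)
17..20  -- padding (3B)
20..24  width  (4B, 4-aligned)
24..26  mip_level  (2B, 2-aligned)
26..27  channels  (1B, 1-aligned)
27..28  -- padding (1B)
28..30  layer  (2B, 2-aligned)
30..32  -- tail padding (2B)
sizeof = 32, alignof = 8
— Header2 —
0..2  mip_level  (2B, 2-aligned)
2..3  stride  (1B, 1-aligned)
3..4  height  (1B, 1-aligned)
4..8  -- padding (4B)
8..16  format  (8B, 8-aligned)
16..20  width  (4B, 4-aligned)
20..22  pitch  (2B, 2-aligned)
22..23  channels  (1B, 1-aligned)
23..24  -- padding (1B)
24..26  layer  (2B, 2-aligned)
26..32  -- tail padding (6B)
sizeof = 32, alignof = 8
32 − 32 = 0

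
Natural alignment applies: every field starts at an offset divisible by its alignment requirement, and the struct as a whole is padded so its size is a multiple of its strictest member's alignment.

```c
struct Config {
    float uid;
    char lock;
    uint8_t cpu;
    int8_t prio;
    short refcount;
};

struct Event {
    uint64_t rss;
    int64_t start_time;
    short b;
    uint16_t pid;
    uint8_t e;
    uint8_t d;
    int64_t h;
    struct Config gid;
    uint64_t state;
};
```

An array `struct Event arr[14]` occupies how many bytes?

Config: 0..4  uid  (4B, 4-aligned); 4..5  lock  (1B, 1-aligned); 5..6  cpu  (1B, 1-aligned); 6..7  prio  (1B, 1-aligned); 7..8  -- padding (1B); 8..10  refcount  (2B, 2-aligned); 10..12  -- tail padding (2B); sizeof = 12, alignof = 4
0..8  rss  (8B, 8-aligned)
8..16  start_time  (8B, 8-aligned)
16..18  b  (2B, 2-aligned)
18..20  pid  (2B, 2-aligned)
20..21  e  (1B, 1-aligned)
21..22  d  (1B, 1-aligned)
22..24  -- padding (2B)
24..32  h  (8B, 8-aligned)
32..44  gid  (12B, 4-aligned)
44..48  -- padding (4B)
48..56  state  (8B, 8-aligned)
sizeof = 56, alignof = 8
array of 14: 14 × 56 = 784

784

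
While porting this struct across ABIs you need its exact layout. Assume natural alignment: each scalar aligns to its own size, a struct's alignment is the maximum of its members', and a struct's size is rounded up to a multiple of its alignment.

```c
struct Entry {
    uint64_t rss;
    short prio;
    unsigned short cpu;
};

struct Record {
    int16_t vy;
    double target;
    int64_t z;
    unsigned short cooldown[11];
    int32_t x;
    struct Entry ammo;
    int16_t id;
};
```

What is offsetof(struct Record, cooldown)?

Entry: 0..8  rss  (8B, 8-aligned); 8..10  prio  (2B, 2-aligned); 10..12  cpu  (2B, 2-aligned); 12..16  -- tail padding (4B); sizeof = 16, alignof = 8
0..2  vy  (2B, 2-aligned)
2..8  -- padding (6B)
8..16  target  (8B, 8-aligned)
16..24  z  (8B, 8-aligned)
24..46  cooldown  (22B, 2-aligned)

24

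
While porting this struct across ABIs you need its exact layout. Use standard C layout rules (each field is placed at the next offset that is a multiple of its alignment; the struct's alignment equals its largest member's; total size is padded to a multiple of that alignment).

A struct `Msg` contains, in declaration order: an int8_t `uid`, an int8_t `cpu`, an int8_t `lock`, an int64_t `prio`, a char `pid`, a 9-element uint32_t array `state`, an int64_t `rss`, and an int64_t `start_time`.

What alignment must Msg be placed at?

member alignments: uid=1, cpu=1, lock=1, prio=8, pid=1, state=4, rss=8, start_time=8
max = 8

8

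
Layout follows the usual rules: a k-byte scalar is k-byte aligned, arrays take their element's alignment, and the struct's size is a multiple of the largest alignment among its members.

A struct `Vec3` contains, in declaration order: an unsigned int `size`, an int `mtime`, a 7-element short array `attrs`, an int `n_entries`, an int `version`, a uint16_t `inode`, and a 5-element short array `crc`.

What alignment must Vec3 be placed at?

member alignments: size=4, mtime=4, attrs=2, n_entries=4, version=4, inode=2, crc=2
max = 4

4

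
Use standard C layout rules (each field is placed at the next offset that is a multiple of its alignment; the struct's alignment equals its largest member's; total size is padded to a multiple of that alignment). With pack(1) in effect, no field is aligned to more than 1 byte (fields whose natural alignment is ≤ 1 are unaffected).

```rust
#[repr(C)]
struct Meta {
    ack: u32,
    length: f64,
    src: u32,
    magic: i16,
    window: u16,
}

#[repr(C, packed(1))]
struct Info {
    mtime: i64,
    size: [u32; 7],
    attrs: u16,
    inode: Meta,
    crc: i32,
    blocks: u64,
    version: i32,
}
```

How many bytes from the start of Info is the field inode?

38

Meta: ack at 0 (size 4, align 4) → ends 4; pad 4 to align 8 for length; length at 8 (size 8, align 8) → ends 16; src at 16 (size 4, align 4) → ends 20; magic at 20 (size 2, align 2) → ends 22; window at 22 (size 2, align 2) → ends 24; total 24 bytes, alignment 8
mtime at 0 (size 8, align 1) → ends 8
size at 8 (size 28, align 1) → ends 36
attrs at 36 (size 2, align 1) → ends 38
inode at 38 (size 24, align 1) → ends 62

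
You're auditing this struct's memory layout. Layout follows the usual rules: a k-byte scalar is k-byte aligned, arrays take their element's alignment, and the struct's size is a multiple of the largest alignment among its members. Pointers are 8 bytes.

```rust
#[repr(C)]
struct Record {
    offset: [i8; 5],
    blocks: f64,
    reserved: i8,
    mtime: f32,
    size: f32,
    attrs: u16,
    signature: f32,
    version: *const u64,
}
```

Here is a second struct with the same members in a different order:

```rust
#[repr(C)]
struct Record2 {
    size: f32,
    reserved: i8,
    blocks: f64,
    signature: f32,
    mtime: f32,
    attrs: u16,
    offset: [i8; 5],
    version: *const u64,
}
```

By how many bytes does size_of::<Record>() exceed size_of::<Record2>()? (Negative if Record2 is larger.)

@0: offset [5B, align 1] → 5
+3 pad (align 8)
@8: blocks [8B, align 8] → 16
@16: reserved [1B, align 1] → 17
+3 pad (align 4)
@20: mtime [4B, align 4] → 24
@24: size [4B, align 4] → 28
@28: attrs [2B, align 2] → 30
+2 pad (align 4)
@32: signature [4B, align 4] → 36
+4 pad (align 8)
@40: version [8B, align 8] → 48
size 48, align 8
— Record2 —
@0: size [4B, align 4] → 4
@4: reserved [1B, align 1] → 5
+3 pad (align 8)
@8: blocks [8B, align 8] → 16
@16: signature [4B, align 4] → 20
@20: mtime [4B, align 4] → 24
@24: attrs [2B, align 2] → 26
@26: offset [5B, align 1] → 31
+1 pad (align 8)
@32: version [8B, align 8] → 40
size 40, align 8
48 − 40 = 8

8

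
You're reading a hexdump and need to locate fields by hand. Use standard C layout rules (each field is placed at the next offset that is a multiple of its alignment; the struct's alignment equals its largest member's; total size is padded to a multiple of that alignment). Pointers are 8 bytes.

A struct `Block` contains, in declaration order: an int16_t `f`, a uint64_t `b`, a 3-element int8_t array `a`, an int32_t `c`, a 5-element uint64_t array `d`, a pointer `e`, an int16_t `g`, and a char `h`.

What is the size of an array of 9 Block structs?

720

0..2  f  (2B, 2-aligned)
2..8  -- padding (6B)
8..16  b  (8B, 8-aligned)
16..19  a  (3B, 1-aligned)
19..20  -- padding (1B)
20..24  c  (4B, 4-aligned)
24..64  d  (40B, 8-aligned)
64..72  e  (8B, 8-aligned)
72..74  g  (2B, 2-aligned)
74..75  h  (1B, 1-aligned)
75..80  -- tail padding (5B)
sizeof = 80, alignof = 8
array of 9: 9 × 80 = 720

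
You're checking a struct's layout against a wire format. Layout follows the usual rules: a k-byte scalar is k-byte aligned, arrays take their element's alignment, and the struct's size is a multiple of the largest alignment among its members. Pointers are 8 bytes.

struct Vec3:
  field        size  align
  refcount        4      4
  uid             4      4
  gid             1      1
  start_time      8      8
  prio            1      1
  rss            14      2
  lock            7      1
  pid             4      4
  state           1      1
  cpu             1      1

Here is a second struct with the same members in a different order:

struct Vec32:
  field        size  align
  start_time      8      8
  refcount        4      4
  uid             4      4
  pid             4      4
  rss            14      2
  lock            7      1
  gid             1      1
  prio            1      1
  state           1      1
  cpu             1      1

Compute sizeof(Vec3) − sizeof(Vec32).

8

@0: refcount [4B, align 4] → 4
@4: uid [4B, align 4] → 8
@8: gid [1B, align 1] → 9
+7 pad (align 8)
@16: start_time [8B, align 8] → 24
@24: prio [1B, align 1] → 25
+1 pad (align 2)
@26: rss [14B, align 2] → 40
@40: lock [7B, align 1] → 47
+1 pad (align 4)
@48: pid [4B, align 4] → 52
@52: state [1B, align 1] → 53
@53: cpu [1B, align 1] → 54
+2 tail pad (align 8)
size 56, align 8
— Vec32 —
@0: start_time [8B, align 8] → 8
@8: refcount [4B, align 4] → 12
@12: uid [4B, align 4] → 16
@16: pid [4B, align 4] → 20
@20: rss [14B, align 2] → 34
@34: lock [7B, align 1] → 41
@41: gid [1B, align 1] → 42
@42: prio [1B, align 1] → 43
@43: state [1B, align 1] → 44
@44: cpu [1B, align 1] → 45
+3 tail pad (align 8)
size 48, align 8
56 − 48 = 8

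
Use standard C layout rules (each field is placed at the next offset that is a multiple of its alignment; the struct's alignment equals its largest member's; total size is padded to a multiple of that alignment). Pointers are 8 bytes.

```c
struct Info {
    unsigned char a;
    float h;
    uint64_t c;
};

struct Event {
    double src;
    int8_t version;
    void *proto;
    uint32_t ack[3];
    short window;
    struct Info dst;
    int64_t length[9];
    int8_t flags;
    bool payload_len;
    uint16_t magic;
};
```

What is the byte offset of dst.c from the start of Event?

Info: 0..1  a  (1B, 1-aligned); 1..4  -- padding (3B); 4..8  h  (4B, 4-aligned); 8..16  c  (8B, 8-aligned); sizeof = 16, alignof = 8
0..8  src  (8B, 8-aligned)
8..9  version  (1B, 1-aligned)
9..16  -- padding (7B)
16..24  proto  (8B, 8-aligned)
24..36  ack  (12B, 4-aligned)
36..38  window  (2B, 2-aligned)
38..40  -- padding (2B)
40..56  dst  (16B, 8-aligned)
within Info: c at 8
40 + 8 = 48

48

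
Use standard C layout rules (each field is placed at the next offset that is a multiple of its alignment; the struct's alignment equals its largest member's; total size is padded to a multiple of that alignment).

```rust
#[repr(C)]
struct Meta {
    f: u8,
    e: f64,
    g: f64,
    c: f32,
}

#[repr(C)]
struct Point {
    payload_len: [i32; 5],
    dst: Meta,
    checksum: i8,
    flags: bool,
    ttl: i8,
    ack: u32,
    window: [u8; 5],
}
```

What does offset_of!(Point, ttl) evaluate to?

58

Meta: f at 0 (size 1, align 1) → ends 1; pad 7 to align 8 for e; e at 8 (size 8, align 8) → ends 16; g at 16 (size 8, align 8) → ends 24; c at 24 (size 4, align 4) → ends 28; tail pad 4 to reach multiple of 8; total 32 bytes, alignment 8
payload_len at 0 (size 20, align 4) → ends 20
pad 4 to align 8 for dst
dst at 24 (size 32, align 8) → ends 56
checksum at 56 (size 1, align 1) → ends 57
flags at 57 (size 1, align 1) → ends 58
ttl at 58 (size 1, align 1) → ends 59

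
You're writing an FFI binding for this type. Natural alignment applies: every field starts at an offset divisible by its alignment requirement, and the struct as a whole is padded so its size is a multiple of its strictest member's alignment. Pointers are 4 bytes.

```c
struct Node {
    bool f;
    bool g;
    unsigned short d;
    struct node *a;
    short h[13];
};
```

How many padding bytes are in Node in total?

2

f at 0 (size 1, align 1) → ends 1
g at 1 (size 1, align 1) → ends 2
d at 2 (size 2, align 2) → ends 4
a at 4 (size 4, align 4) → ends 8
h at 8 (size 26, align 2) → ends 34
tail pad 2 to reach multiple of 4
total 36 bytes, alignment 4
data bytes 34, size 36 → padding 2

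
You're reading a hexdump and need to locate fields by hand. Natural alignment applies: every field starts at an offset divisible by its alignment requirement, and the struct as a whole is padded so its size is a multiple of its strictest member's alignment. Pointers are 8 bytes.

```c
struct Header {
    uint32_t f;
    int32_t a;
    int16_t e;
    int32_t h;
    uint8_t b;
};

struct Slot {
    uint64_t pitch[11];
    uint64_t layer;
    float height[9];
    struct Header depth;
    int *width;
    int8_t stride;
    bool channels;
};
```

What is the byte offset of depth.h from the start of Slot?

Header: f at 0 (size 4, align 4) → ends 4; a at 4 (size 4, align 4) → ends 8; e at 8 (size 2, align 2) → ends 10; pad 2 to align 4 for h; h at 12 (size 4, align 4) → ends 16; b at 16 (size 1, align 1) → ends 17; tail pad 3 to reach multiple of 4; total 20 bytes, alignment 4
pitch at 0 (size 88, align 8) → ends 88
layer at 88 (size 8, align 8) → ends 96
height at 96 (size 36, align 4) → ends 132
depth at 132 (size 20, align 4) → ends 152
within Header: h at 12
132 + 12 = 144

144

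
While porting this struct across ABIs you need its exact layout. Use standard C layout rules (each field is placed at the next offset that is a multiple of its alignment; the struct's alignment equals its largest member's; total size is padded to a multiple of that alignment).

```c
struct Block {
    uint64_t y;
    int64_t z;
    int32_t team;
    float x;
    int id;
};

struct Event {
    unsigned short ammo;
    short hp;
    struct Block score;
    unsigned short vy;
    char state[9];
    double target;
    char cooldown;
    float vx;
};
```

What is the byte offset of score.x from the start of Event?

Block: @0: y [8B, align 8] → 8; @8: z [8B, align 8] → 16; @16: team [4B, align 4] → 20; @20: x [4B, align 4] → 24; @24: id [4B, align 4] → 28; +4 tail pad (align 8); size 32, align 8
@0: ammo [2B, align 2] → 2
@2: hp [2B, align 2] → 4
+4 pad (align 8)
@8: score [32B, align 8] → 40
within Block: x at 20
8 + 20 = 28

28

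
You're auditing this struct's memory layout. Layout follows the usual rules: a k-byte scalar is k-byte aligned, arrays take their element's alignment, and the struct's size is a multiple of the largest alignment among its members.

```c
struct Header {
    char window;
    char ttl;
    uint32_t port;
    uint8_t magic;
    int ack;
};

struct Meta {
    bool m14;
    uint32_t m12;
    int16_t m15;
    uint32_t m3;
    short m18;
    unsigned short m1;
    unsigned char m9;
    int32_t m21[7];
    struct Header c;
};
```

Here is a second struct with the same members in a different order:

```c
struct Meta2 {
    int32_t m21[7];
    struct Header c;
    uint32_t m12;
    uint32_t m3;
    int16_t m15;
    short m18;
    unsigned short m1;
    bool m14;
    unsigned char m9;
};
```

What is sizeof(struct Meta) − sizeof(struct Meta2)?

8

Header: window at 0 (size 1, align 1) → ends 1; ttl at 1 (size 1, align 1) → ends 2; pad 2 to align 4 for port; port at 4 (size 4, align 4) → ends 8; magic at 8 (size 1, align 1) → ends 9; pad 3 to align 4 for ack; ack at 12 (size 4, align 4) → ends 16; total 16 bytes, alignment 4
m14 at 0 (size 1, align 1) → ends 1
pad 3 to align 4 for m12
m12 at 4 (size 4, align 4) → ends 8
m15 at 8 (size 2, align 2) → ends 10
pad 2 to align 4 for m3
m3 at 12 (size 4, align 4) → ends 16
m18 at 16 (size 2, align 2) → ends 18
m1 at 18 (size 2, align 2) → ends 20
m9 at 20 (size 1, align 1) → ends 21
pad 3 to align 4 for m21
m21 at 24 (size 28, align 4) → ends 52
c at 52 (size 16, align 4) → ends 68
total 68 bytes, alignment 4
— Meta2 —
m21 at 0 (size 28, align 4) → ends 28
c at 28 (size 16, align 4) → ends 44
m12 at 44 (size 4, align 4) → ends 48
m3 at 48 (size 4, align 4) → ends 52
m15 at 52 (size 2, align 2) → ends 54
m18 at 54 (size 2, align 2) → ends 56
m1 at 56 (size 2, align 2) → ends 58
m14 at 58 (size 1, align 1) → ends 59
m9 at 59 (size 1, align 1) → ends 60
total 60 bytes, alignment 4
68 − 60 = 8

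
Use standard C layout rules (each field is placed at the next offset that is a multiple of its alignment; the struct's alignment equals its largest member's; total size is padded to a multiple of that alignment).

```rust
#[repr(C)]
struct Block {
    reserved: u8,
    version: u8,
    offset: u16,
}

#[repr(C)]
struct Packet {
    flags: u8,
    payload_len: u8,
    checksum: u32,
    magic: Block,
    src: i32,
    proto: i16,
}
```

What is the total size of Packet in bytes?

20 bytes

Block: @0: reserved [1B, align 1] → 1; @1: version [1B, align 1] → 2; @2: offset [2B, align 2] → 4; size 4, align 2
@0: flags [1B, align 1] → 1
@1: payload_len [1B, align 1] → 2
+2 pad (align 4)
@4: checksum [4B, align 4] → 8
@8: magic [4B, align 2] → 12
@12: src [4B, align 4] → 16
@16: proto [2B, align 2] → 18
+2 tail pad (align 4)
size 20, align 4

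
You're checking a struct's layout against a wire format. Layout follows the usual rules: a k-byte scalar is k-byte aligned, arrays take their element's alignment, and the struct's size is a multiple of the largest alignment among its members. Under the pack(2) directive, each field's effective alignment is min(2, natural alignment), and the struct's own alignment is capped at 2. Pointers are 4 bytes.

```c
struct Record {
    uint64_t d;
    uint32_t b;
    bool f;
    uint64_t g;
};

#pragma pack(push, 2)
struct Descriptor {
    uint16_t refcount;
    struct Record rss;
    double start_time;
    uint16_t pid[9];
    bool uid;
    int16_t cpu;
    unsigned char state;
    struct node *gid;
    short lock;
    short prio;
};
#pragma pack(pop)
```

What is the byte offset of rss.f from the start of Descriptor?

14

Record: 0..8  d  (8B, 8-aligned); 8..12  b  (4B, 4-aligned); 12..13  f  (1B, 1-aligned); 13..16  -- padding (3B); 16..24  g  (8B, 8-aligned); sizeof = 24, alignof = 8
0..2  refcount  (2B, 2-aligned)
2..26  rss  (24B, 2-aligned)
within Record: f at 12
2 + 12 = 14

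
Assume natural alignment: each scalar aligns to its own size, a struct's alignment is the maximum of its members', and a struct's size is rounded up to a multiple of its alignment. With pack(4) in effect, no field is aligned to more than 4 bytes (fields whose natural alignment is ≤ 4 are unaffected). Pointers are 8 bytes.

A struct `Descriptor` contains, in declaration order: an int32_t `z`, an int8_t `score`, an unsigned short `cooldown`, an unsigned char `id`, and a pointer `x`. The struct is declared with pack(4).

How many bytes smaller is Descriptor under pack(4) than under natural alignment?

natural layout:
  @0: z [4B, align 4] → 4
  @4: score [1B, align 1] → 5
  +1 pad (align 2)
  @6: cooldown [2B, align 2] → 8
  @8: id [1B, align 1] → 9
  +7 pad (align 8)
  @16: x [8B, align 8] → 24
  size 24, align 8
packed(4) layout:
  @0: z [4B, align 4] → 4
  @4: score [1B, align 1] → 5
  +1 pad (align 2)
  @6: cooldown [2B, align 2] → 8
  @8: id [1B, align 1] → 9
  +3 pad (align 4)
  @12: x [8B, align 4] → 20
  size 20, align 4
24 − 20 = 4

4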